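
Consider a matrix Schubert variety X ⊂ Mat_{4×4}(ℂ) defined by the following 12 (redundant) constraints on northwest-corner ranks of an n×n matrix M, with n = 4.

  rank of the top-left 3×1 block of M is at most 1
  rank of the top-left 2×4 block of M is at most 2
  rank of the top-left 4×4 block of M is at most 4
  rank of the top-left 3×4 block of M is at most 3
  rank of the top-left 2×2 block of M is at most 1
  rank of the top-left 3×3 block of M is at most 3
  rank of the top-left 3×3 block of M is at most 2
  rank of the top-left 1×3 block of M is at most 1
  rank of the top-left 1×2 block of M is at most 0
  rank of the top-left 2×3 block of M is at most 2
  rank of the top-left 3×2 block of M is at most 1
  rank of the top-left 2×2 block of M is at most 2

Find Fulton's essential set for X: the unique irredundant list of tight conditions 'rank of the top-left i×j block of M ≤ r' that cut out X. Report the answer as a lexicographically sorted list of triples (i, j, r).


Rank table r_w(4×4) implied by the 12 constraints:

  R[1]: 0, 0, 1, 1
  R[2]: 1, 1, 2, 2
  R[3]: 1, 1, 2, 3
  R[4]: 1, 2, 3, 4

hence w(1..4) = (3, 1, 4, 2).

Rothe diagram D(w) (3 cells), 2 SE-corners (essential conditions):

[(1, 2, 0), (3, 2, 1)]


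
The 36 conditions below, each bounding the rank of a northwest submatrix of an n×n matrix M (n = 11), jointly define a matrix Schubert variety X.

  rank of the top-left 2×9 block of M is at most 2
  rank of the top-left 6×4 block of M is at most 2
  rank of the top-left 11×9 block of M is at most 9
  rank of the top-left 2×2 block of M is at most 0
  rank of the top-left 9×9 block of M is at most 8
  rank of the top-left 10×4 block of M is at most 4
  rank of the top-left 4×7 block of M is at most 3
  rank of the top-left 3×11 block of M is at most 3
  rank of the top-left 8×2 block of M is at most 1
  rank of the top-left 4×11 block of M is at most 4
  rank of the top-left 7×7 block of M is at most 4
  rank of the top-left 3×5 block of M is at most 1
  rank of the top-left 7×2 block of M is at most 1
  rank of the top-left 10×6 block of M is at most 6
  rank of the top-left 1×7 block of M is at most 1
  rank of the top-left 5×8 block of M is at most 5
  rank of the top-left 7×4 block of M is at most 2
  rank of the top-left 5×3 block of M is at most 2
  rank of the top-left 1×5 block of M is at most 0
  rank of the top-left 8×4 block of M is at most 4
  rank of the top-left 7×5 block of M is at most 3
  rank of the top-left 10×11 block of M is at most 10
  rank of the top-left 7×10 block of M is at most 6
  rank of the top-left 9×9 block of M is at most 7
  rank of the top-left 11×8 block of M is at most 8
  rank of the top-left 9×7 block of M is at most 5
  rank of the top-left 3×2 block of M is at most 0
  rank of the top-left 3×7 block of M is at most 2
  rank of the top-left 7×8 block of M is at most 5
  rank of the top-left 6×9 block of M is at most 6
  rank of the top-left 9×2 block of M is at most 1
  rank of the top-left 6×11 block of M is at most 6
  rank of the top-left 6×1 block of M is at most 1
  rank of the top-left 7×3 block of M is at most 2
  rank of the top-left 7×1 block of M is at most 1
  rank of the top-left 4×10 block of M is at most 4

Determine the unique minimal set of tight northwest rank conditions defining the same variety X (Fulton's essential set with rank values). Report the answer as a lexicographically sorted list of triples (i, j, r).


Recovering R(i,j) via the rank-extension bound from the 36 conditions:

  i=1: 0 | 0 | 0 | 0 | 0 | 1 | 1 | 1 | 1 | 1 | 1
  i=2: 0 | 0 | 1 | 1 | 1 | 2 | 2 | 2 | 2 | 2 | 2
  i=3: 0 | 0 | 1 | 1 | 1 | 2 | 2 | 3 | 3 | 3 | 3
  i=4: 1 | 1 | 2 | 2 | 2 | 3 | 3 | 4 | 4 | 4 | 4
  i=5: 1 | 1 | 2 | 2 | 3 | 4 | 4 | 5 | 5 | 5 | 5
  i=6: 1 | 1 | 2 | 2 | 3 | 4 | 4 | 5 | 6 | 6 | 6
  i=7: 1 | 1 | 2 | 2 | 3 | 4 | 4 | 5 | 6 | 6 | 7
  i=8: 1 | 1 | 2 | 3 | 4 | 5 | 5 | 6 | 7 | 7 | 8
  i=9: 1 | 1 | 2 | 3 | 4 | 5 | 5 | 6 | 7 | 8 | 9
  i=10: 1 | 2 | 3 | 4 | 5 | 6 | 6 | 7 | 8 | 9 | 10
  i=11: 1 | 2 | 3 | 4 | 5 | 6 | 7 | 8 | 9 | 10 | 11

reading off 1-entries of Δ²R: w = (6, 3, 8, 1, 5, 9, 11, 4, 10, 2, 7).

9 SE-corners of the 24-cell Rothe diagram give Ess(w):

[(1, 5, 0), (3, 2, 0), (3, 5, 1), (3, 7, 2), (7, 4, 2), (7, 7, 4), (7, 10, 6), (9, 2, 1), (9, 7, 5)]


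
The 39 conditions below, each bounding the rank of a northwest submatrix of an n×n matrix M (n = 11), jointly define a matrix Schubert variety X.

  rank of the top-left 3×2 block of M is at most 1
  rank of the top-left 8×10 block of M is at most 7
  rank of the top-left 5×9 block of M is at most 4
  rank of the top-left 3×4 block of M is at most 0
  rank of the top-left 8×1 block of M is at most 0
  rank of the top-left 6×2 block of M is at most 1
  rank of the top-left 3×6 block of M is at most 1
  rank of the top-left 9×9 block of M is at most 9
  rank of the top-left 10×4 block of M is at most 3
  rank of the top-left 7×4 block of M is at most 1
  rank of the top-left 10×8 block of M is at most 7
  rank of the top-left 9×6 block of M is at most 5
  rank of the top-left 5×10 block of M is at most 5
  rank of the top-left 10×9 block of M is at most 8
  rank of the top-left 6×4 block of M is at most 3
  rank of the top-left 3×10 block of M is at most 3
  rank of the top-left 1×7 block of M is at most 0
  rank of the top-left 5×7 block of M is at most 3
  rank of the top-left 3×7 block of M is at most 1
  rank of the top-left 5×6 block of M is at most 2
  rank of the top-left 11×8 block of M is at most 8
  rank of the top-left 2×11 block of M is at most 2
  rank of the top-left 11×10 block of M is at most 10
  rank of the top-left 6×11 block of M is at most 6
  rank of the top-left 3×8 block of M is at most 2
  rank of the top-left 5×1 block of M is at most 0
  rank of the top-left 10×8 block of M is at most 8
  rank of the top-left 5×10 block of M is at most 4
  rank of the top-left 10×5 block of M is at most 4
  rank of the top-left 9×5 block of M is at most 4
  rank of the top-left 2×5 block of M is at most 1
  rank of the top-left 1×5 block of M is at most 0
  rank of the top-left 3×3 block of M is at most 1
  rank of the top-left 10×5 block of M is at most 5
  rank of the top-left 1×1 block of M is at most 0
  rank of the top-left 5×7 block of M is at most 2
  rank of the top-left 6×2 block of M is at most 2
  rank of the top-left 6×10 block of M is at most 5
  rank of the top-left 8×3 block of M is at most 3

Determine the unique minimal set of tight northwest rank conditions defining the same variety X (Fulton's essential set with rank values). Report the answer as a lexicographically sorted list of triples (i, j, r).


Computing R[i][j] = min implied NW-rank bound (n=11, 39 conditions):

  row 1: 0 0 0 0 0 0 0 1 1 1 1
  row 2: 0 0 0 0 1 1 1 2 2 2 2
  row 3: 0 0 0 0 1 1 1 2 3 3 3
  row 4: 0 1 1 1 2 2 2 3 4 4 4
  row 5: 0 1 1 1 2 2 2 3 4 4 5
  row 6: 0 1 1 1 2 3 3 4 5 5 6
  row 7: 0 1 1 1 2 3 4 5 6 6 7
  row 8: 0 1 2 2 3 4 5 6 7 7 8
  row 9: 1 2 3 3 4 5 6 7 8 8 9
  row 10: 1 2 3 3 4 5 6 7 8 9 10
  row 11: 1 2 3 4 5 6 7 8 9 10 11

giving w = (8, 5, 9, 2, 11, 6, 7, 3, 1, 10, 4) via Δ²R.

ℓ(w)=32; the 8 essential cells (i,j,r):

[(1, 7, 0), (3, 4, 0), (3, 7, 1), (5, 7, 2), (5, 10, 4), (7, 4, 1), (8, 1, 0), (10, 4, 3)]


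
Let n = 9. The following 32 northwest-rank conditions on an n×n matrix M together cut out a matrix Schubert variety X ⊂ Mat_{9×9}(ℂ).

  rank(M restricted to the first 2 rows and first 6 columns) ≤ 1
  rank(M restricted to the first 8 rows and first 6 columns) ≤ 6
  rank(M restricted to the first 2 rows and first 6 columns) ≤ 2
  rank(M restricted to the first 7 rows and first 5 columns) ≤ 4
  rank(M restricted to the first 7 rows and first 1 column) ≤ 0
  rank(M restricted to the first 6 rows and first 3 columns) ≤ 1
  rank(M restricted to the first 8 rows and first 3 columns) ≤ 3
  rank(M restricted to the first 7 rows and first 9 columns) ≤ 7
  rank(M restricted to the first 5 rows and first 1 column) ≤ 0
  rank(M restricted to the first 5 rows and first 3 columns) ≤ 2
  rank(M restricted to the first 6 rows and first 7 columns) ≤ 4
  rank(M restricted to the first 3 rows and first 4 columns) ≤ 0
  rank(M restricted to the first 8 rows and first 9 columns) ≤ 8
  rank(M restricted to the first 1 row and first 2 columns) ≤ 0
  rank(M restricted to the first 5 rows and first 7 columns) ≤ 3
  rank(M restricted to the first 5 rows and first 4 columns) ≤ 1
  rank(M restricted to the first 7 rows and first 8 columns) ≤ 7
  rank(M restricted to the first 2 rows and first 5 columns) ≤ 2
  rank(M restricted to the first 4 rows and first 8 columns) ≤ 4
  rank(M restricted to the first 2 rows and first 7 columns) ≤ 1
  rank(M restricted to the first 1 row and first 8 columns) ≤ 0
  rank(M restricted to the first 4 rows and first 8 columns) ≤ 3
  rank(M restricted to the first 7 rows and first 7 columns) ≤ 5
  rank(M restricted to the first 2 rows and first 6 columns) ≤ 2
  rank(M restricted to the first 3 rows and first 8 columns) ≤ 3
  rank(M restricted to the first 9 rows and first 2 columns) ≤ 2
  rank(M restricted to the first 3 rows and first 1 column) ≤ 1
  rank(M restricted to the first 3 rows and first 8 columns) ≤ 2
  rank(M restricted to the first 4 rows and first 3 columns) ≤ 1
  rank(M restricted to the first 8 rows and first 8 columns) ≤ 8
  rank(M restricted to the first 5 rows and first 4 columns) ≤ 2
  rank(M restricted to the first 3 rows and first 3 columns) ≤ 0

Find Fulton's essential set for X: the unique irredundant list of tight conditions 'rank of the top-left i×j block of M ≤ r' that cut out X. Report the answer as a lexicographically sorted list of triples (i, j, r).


Reconstructing r_w from the 32 given conditions:

  row 1: 0 | 0 | 0 | 0 | 0 | 0 | 0 | 0 | 1
  row 2: 0 | 0 | 0 | 0 | 1 | 1 | 1 | 1 | 2
  row 3: 0 | 0 | 0 | 0 | 1 | 2 | 2 | 2 | 3
  row 4: 0 | 1 | 1 | 1 | 2 | 3 | 3 | 3 | 4
  row 5: 0 | 1 | 1 | 1 | 2 | 3 | 3 | 4 | 5
  row 6: 0 | 1 | 1 | 2 | 3 | 4 | 4 | 5 | 6
  row 7: 0 | 1 | 2 | 3 | 4 | 5 | 5 | 6 | 7
  row 8: 1 | 2 | 3 | 4 | 5 | 6 | 6 | 7 | 8
  row 9: 1 | 2 | 3 | 4 | 5 | 6 | 7 | 8 | 9

so w = (9, 5, 6, 2, 8, 4, 3, 1, 7).

Fulton essential set (6 of the 24 Rothe cells):

[(1, 8, 0), (3, 4, 0), (5, 4, 1), (5, 7, 3), (6, 3, 1), (7, 1, 0)]


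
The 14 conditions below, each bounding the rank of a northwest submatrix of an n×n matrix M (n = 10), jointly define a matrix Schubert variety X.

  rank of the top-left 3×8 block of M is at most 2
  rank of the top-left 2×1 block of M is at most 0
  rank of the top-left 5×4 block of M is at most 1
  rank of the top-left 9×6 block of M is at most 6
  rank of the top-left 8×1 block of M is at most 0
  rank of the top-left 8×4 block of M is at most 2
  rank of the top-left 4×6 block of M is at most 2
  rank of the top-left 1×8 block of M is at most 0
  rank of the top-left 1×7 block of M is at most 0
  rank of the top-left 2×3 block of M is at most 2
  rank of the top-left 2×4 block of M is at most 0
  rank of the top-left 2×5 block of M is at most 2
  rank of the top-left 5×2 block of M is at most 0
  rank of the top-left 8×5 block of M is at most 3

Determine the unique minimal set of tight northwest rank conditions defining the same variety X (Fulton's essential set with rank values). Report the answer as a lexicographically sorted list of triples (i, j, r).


Computing R[i][j] = min implied NW-rank bound (n=10, 14 conditions):

  0 0 0 0 0 0 0 0 1 1
  0 0 0 0 1 1 1 1 2 2
  0 0 1 1 2 2 2 2 3 3
  0 0 1 1 2 2 3 3 4 4
  0 0 1 1 2 3 4 4 5 5
  0 1 2 2 3 4 5 5 6 6
  0 1 2 2 3 4 5 6 7 7
  0 1 2 2 3 4 5 6 7 8
  1 2 3 3 4 5 6 7 8 9
  1 2 3 4 5 6 7 8 9 10

the unique w with this rank table is (9, 5, 3, 7, 6, 2, 8, 10, 1, 4).

7 SE-corners of the 26-cell Rothe diagram give Ess(w):

[(1, 8, 0), (2, 4, 0), (4, 6, 2), (5, 2, 0), (5, 4, 1), (8, 1, 0), (8, 4, 2)]


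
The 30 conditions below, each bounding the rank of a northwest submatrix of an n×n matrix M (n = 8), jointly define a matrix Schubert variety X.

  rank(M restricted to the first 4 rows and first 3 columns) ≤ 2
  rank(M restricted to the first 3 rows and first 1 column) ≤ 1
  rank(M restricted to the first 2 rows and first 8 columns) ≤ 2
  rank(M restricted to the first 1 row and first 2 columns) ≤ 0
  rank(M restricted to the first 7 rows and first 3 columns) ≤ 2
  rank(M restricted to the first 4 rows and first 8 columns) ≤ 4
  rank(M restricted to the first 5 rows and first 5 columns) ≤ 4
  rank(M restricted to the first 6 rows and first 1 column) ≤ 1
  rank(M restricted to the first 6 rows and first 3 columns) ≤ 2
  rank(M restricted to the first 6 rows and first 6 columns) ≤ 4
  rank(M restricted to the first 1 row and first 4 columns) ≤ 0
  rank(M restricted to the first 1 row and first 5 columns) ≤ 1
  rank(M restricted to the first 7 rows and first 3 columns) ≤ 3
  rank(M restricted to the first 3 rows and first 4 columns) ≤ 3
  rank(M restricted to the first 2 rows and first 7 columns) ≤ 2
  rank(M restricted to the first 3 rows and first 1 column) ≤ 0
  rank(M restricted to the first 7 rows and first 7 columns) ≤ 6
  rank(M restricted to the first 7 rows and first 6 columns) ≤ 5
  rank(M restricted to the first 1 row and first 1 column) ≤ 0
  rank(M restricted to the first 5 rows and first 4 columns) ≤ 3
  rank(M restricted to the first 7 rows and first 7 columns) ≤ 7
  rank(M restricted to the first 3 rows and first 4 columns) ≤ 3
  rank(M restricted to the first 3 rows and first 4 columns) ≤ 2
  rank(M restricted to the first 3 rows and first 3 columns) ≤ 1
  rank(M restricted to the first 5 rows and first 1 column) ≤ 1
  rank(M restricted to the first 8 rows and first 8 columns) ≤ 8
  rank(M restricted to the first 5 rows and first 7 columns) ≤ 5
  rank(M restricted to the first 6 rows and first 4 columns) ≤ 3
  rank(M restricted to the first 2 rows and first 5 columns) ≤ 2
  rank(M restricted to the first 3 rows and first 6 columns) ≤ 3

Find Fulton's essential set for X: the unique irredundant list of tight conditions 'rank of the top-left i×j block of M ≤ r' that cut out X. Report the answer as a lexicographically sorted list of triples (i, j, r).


The tightest implied rank at each (i,j), from the 30 conditions:

  row 1: 0 0 0 0 1 1 1 1
  row 2: 0 1 1 1 2 2 2 2
  row 3: 0 1 1 2 3 3 3 3
  row 4: 1 2 2 3 4 4 4 4
  row 5: 1 2 2 3 4 4 5 5
  row 6: 1 2 2 3 4 4 5 6
  row 7: 1 2 2 3 4 5 6 7
  row 8: 1 2 3 4 5 6 7 8

hence w(1..8) = (5, 2, 4, 1, 7, 8, 6, 3).

Fulton essential set (5 of the 12 Rothe cells):

[(1, 4, 0), (3, 1, 0), (3, 3, 1), (6, 6, 4), (7, 3, 2)]


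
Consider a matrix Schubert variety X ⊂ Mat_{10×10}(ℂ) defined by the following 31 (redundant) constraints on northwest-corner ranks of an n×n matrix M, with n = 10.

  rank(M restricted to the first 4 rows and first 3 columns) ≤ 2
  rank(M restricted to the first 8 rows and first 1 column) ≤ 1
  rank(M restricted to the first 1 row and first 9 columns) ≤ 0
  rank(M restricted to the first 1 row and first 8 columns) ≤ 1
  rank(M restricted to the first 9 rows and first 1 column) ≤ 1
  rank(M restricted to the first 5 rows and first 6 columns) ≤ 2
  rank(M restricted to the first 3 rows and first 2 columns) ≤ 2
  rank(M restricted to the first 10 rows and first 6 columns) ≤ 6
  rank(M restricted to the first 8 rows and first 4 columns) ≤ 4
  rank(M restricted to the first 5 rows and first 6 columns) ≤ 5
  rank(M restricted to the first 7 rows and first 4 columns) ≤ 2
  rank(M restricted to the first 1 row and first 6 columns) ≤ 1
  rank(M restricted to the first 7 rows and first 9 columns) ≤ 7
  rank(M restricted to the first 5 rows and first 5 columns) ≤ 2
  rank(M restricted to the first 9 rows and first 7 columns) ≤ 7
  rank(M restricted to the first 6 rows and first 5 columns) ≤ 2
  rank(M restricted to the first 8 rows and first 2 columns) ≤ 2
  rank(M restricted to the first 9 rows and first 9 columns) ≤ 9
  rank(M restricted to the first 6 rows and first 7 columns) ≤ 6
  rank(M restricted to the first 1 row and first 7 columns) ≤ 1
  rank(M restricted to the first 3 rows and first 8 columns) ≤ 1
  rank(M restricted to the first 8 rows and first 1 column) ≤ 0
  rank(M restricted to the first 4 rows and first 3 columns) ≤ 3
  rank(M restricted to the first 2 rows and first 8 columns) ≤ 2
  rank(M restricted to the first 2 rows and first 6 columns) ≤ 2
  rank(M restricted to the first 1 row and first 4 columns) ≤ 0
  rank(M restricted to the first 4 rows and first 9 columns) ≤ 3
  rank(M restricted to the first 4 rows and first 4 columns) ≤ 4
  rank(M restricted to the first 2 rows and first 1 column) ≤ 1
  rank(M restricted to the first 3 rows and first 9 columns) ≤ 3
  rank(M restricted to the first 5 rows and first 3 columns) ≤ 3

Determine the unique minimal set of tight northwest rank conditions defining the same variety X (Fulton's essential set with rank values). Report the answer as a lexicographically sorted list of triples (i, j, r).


Rank table r_w(10×10) implied by the 31 constraints:

  R[1]: 0 0 0 0 0 0 0 0 0 1
  R[2]: 0 1 1 1 1 1 1 1 1 2
  R[3]: 0 1 1 1 1 1 1 1 2 3
  R[4]: 0 1 2 2 2 2 2 2 3 4
  R[5]: 0 1 2 2 2 2 3 3 4 5
  R[6]: 0 1 2 2 2 3 4 4 5 6
  R[7]: 0 1 2 2 3 4 5 5 6 7
  R[8]: 0 1 2 3 4 5 6 6 7 8
  R[9]: 1 2 3 4 5 6 7 7 8 9
  R[10]: 1 2 3 4 5 6 7 8 9 10

hence w(1..10) = (10, 2, 9, 3, 7, 6, 5, 4, 1, 8).

6 SE-corners of the 28-cell Rothe diagram give Ess(w):

[(1, 9, 0), (3, 8, 1), (5, 6, 2), (6, 5, 2), (7, 4, 2), (8, 1, 0)]


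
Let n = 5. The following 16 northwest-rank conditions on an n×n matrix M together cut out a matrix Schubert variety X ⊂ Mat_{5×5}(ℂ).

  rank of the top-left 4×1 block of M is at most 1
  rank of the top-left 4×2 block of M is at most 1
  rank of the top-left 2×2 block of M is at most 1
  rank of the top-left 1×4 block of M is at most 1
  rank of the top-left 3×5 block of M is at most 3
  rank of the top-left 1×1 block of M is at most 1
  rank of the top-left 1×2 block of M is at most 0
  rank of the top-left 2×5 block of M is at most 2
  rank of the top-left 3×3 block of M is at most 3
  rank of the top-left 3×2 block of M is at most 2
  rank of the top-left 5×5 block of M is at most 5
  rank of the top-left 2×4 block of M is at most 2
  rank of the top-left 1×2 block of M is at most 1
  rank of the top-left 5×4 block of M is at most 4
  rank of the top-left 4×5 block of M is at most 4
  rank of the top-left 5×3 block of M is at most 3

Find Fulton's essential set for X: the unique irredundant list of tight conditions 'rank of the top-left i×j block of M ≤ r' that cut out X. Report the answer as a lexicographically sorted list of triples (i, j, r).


Propagating the 16 rank bounds to every northwest block:

  i=1: 0, 0, 1, 1, 1
  i=2: 1, 1, 2, 2, 2
  i=3: 1, 1, 2, 3, 3
  i=4: 1, 1, 2, 3, 4
  i=5: 1, 2, 3, 4, 5

so w = (3, 1, 4, 5, 2).

ℓ(w)=4; the 2 essential cells (i,j,r):

[(1, 2, 0), (4, 2, 1)]


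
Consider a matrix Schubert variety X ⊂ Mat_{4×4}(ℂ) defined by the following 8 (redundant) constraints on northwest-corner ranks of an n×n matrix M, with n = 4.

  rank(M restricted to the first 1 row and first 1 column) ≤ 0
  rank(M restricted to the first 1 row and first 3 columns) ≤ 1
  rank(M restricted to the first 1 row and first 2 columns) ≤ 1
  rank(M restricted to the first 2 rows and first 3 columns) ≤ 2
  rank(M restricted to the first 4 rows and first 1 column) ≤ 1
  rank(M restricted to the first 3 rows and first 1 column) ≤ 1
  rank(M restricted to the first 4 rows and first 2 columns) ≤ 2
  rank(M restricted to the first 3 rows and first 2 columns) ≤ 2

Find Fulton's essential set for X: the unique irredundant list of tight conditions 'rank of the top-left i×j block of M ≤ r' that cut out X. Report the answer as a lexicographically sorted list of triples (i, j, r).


Propagating the 8 rank bounds to every northwest block:

  row 1: 0 | 1 | 1 | 1
  row 2: 1 | 2 | 2 | 2
  row 3: 1 | 2 | 3 | 3
  row 4: 1 | 2 | 3 | 4

second differences of R give the permutation w = (2, 1, 3, 4).

Fulton essential set (the sole Rothe cell):

[(1, 1, 0)]


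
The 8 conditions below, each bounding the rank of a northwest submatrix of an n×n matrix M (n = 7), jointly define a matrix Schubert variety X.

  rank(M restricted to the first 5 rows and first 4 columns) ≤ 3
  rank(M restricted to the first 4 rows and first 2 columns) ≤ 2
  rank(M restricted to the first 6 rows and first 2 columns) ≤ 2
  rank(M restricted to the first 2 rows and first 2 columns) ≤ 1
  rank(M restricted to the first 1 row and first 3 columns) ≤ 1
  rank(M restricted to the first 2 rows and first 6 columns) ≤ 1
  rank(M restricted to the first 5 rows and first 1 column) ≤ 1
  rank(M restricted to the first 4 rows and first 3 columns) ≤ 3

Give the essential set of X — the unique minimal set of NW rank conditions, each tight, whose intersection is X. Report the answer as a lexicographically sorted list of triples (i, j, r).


Computing R[i][j] = min implied NW-rank bound (n=7, 8 conditions):

  R[1]: 1, 1, 1, 1, 1, 1, 1
  R[2]: 1, 1, 1, 1, 1, 1, 2
  R[3]: 1, 2, 2, 2, 2, 2, 3
  R[4]: 1, 2, 3, 3, 3, 3, 4
  R[5]: 1, 2, 3, 3, 4, 4, 5
  R[6]: 1, 2, 3, 4, 5, 5, 6
  R[7]: 1, 2, 3, 4, 5, 6, 7

hence w(1..7) = (1, 7, 2, 3, 5, 4, 6).

D(w) has 6 cells with 2 SE-corners; essential set:

[(2, 6, 1), (5, 4, 3)]


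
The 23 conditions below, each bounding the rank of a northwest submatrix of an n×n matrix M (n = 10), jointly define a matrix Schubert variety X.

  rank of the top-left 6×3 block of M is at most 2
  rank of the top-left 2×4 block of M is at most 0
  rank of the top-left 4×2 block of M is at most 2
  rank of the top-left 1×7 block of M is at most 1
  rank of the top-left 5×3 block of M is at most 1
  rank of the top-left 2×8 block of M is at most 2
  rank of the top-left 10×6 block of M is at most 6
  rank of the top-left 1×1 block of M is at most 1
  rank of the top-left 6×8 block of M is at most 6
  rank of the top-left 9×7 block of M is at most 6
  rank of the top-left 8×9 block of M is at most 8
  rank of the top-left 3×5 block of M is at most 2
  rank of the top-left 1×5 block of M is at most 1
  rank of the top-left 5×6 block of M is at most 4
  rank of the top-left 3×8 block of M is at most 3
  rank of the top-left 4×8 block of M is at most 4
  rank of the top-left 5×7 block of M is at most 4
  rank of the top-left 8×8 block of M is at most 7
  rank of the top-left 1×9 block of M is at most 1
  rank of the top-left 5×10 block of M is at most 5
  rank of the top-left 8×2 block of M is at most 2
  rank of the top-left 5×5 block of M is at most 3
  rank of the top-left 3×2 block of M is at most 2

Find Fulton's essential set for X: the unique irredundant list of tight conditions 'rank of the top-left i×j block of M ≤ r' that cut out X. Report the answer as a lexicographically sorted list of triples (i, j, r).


Computing R[i][j] = min implied NW-rank bound (n=10, 23 conditions):

  0 0 0 0 1 1 1 1 1 1
  0 0 0 0 1 2 2 2 2 2
  1 1 1 1 2 3 3 3 3 3
  1 1 1 2 3 4 4 4 4 4
  1 1 1 2 3 4 4 5 5 5
  1 2 2 3 4 5 5 6 6 6
  1 2 3 4 5 6 6 7 7 7
  1 2 3 4 5 6 6 7 8 8
  1 2 3 4 5 6 6 7 8 9
  1 2 3 4 5 6 7 8 9 10

hence w(1..10) = (5, 6, 1, 4, 8, 2, 3, 9, 10, 7).

ℓ(w)=15; the 4 essential cells (i,j,r):

[(2, 4, 0), (5, 3, 1), (5, 7, 4), (9, 7, 6)]


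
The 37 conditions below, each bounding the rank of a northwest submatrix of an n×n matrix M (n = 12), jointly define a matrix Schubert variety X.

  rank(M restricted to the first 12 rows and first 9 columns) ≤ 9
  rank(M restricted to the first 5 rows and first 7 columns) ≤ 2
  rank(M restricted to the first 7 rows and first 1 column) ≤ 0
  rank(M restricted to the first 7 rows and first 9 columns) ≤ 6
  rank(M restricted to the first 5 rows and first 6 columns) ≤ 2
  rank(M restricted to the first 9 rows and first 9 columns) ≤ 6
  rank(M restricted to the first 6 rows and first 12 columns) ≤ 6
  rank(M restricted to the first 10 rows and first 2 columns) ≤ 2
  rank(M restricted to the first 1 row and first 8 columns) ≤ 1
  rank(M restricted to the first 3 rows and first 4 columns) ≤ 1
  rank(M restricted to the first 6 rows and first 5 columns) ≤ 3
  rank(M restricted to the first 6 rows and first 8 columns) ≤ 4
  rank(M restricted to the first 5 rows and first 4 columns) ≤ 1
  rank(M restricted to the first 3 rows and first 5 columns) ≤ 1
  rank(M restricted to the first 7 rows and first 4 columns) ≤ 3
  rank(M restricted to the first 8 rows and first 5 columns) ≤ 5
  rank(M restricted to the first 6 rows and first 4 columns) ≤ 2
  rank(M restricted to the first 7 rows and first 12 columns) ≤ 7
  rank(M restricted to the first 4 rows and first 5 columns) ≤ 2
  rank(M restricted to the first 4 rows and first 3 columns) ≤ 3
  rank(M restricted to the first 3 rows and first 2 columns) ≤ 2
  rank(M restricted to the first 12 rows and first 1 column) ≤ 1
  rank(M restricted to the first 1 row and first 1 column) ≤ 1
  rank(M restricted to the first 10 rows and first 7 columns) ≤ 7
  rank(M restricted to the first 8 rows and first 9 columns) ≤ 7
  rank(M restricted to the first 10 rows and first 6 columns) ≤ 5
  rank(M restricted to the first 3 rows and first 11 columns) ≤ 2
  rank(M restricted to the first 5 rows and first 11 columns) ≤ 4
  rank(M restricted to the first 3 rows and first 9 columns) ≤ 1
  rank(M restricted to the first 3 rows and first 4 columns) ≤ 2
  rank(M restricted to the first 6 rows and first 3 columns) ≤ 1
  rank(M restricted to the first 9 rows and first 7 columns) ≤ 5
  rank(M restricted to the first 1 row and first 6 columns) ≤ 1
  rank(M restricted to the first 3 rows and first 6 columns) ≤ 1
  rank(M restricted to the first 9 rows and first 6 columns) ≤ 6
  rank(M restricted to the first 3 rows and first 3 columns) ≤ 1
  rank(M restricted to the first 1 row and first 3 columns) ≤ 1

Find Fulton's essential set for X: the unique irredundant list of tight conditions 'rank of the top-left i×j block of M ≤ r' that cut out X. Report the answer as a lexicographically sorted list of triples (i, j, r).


Rank table r_w(12×12) implied by the 37 constraints:

  i=1: 0  1  1  1  1  1  1  1  1  1  1  1
  i=2: 0  1  1  1  1  1  1  1  1  2  2  2
  i=3: 0  1  1  1  1  1  1  1  1  2  2  3
  i=4: 0  1  1  1  2  2  2  2  2  3  3  4
  i=5: 0  1  1  1  2  2  2  3  3  4  4  5
  i=6: 0  1  1  2  3  3  3  4  4  5  5  6
  i=7: 0  1  2  3  4  4  4  5  5  6  6  7
  i=8: 1  2  3  4  5  5  5  6  6  7  7  8
  i=9: 1  2  3  4  5  5  5  6  6  7  8  9
  i=10: 1  2  3  4  5  5  6  7  7  8  9  10
  i=11: 1  2  3  4  5  6  7  8  8  9  10  11
  i=12: 1  2  3  4  5  6  7  8  9  10  11  12

hence w(1..12) = (2, 10, 12, 5, 8, 4, 3, 1, 11, 7, 6, 9).

|D(w)|=33, |Ess(w)|=9:

[(3, 9, 1), (3, 11, 2), (5, 4, 1), (5, 7, 2), (6, 3, 1), (7, 1, 0), (9, 7, 5), (9, 9, 6), (10, 6, 5)]


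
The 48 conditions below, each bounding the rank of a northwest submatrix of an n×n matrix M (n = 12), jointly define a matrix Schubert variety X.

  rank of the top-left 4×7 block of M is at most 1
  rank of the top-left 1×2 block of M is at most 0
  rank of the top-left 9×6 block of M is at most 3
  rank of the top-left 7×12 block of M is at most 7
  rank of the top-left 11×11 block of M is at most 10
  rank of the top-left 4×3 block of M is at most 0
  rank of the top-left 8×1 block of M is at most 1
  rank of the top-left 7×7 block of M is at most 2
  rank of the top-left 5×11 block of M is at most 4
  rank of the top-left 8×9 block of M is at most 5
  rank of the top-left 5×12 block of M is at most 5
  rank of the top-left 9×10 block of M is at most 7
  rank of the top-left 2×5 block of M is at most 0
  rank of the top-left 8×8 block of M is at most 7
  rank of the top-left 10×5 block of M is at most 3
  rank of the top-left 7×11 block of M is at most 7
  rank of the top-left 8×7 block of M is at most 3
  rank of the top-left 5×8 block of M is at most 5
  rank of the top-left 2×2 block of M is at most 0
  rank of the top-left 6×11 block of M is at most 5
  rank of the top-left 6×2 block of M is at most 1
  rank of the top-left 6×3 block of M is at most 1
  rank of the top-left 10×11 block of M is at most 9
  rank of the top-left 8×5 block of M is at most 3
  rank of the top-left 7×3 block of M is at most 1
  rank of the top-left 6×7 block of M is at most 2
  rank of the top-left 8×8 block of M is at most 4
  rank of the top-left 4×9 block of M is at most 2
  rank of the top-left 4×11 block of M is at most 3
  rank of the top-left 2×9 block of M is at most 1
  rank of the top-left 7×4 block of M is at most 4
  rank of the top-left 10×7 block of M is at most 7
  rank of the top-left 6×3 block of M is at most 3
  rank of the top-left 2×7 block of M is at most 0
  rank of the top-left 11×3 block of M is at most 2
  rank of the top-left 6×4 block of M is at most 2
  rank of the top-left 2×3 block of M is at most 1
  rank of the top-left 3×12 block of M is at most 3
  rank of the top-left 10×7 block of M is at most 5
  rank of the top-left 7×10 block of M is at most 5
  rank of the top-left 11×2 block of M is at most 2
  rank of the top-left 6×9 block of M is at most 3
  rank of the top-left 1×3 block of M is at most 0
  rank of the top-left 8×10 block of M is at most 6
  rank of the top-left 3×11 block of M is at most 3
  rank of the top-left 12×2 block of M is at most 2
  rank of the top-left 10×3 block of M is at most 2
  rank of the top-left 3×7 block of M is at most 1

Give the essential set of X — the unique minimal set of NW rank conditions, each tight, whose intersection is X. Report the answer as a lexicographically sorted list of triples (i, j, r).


The tightest implied rank at each (i,j), from the 48 conditions:

  R[1]: 0  0  0  0  0  0  0  1  1  1  1  1
  R[2]: 0  0  0  0  0  0  0  1  1  2  2  2
  R[3]: 0  0  0  1  1  1  1  2  2  3  3  3
  R[4]: 0  0  0  1  1  1  1  2  2  3  3  4
  R[5]: 1  1  1  2  2  2  2  3  3  4  4  5
  R[6]: 1  1  1  2  2  2  2  3  3  4  5  6
  R[7]: 1  1  1  2  2  2  2  3  4  5  6  7
  R[8]: 1  2  2  3  3  3  3  4  5  6  7  8
  R[9]: 1  2  2  3  3  3  4  5  6  7  8  9
  R[10]: 1  2  2  3  3  4  5  6  7  8  9  10
  R[11]: 1  2  2  3  4  5  6  7  8  9  10  11
  R[12]: 1  2  3  4  5  6  7  8  9  10  11  12

reading off 1-entries of Δ²R: w = (8, 10, 4, 12, 1, 11, 9, 2, 7, 6, 5, 3).

Fulton essential set (12 of the 43 Rothe cells):

[(2, 7, 0), (2, 9, 1), (4, 3, 0), (4, 7, 1), (4, 9, 2), (4, 11, 3), (6, 9, 3), (7, 3, 1), (7, 7, 2), (9, 6, 3), (10, 5, 3), (11, 3, 2)]


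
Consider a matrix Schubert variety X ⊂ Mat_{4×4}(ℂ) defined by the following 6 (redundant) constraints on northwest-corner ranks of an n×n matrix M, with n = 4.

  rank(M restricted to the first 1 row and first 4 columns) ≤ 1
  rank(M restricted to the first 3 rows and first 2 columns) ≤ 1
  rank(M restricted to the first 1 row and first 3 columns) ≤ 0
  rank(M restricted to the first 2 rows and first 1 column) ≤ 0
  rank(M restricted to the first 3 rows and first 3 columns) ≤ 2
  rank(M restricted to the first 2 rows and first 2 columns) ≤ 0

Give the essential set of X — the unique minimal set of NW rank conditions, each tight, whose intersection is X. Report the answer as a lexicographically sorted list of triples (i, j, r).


Computing R[i][j] = min implied NW-rank bound (n=4, 6 conditions):

  0 | 0 | 0 | 1
  0 | 0 | 1 | 2
  1 | 1 | 2 | 3
  1 | 2 | 3 | 4

giving w = (4, 3, 1, 2) via Δ²R.

D(w) has 5 cells with 2 SE-corners; essential set:

[(1, 3, 0), (2, 2, 0)]


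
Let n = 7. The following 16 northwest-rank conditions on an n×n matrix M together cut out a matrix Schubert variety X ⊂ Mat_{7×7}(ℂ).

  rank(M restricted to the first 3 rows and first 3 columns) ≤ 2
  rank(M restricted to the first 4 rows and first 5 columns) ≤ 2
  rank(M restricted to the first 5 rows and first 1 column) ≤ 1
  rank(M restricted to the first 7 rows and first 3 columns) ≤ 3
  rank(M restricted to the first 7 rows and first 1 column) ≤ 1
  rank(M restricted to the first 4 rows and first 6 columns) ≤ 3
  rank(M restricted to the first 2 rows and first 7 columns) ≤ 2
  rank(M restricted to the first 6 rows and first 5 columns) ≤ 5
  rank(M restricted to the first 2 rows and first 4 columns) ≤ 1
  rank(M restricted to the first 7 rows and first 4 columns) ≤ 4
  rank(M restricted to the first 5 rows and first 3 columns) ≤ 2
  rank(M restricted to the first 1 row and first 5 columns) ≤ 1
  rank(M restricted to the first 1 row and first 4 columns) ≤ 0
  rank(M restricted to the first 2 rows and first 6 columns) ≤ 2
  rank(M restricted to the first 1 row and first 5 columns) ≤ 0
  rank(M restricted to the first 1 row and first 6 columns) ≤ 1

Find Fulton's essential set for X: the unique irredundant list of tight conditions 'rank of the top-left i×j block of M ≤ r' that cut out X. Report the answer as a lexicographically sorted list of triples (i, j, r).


Propagating the 16 rank bounds to every northwest block:

  0 | 0 | 0 | 0 | 0 | 1 | 1
  1 | 1 | 1 | 1 | 1 | 2 | 2
  1 | 2 | 2 | 2 | 2 | 3 | 3
  1 | 2 | 2 | 2 | 2 | 3 | 4
  1 | 2 | 2 | 3 | 3 | 4 | 5
  1 | 2 | 3 | 4 | 4 | 5 | 6
  1 | 2 | 3 | 4 | 5 | 6 | 7

reading off 1-entries of Δ²R: w = (6, 1, 2, 7, 4, 3, 5).

D(w) has 9 cells with 3 SE-corners; essential set:

[(1, 5, 0), (4, 5, 2), (5, 3, 2)]


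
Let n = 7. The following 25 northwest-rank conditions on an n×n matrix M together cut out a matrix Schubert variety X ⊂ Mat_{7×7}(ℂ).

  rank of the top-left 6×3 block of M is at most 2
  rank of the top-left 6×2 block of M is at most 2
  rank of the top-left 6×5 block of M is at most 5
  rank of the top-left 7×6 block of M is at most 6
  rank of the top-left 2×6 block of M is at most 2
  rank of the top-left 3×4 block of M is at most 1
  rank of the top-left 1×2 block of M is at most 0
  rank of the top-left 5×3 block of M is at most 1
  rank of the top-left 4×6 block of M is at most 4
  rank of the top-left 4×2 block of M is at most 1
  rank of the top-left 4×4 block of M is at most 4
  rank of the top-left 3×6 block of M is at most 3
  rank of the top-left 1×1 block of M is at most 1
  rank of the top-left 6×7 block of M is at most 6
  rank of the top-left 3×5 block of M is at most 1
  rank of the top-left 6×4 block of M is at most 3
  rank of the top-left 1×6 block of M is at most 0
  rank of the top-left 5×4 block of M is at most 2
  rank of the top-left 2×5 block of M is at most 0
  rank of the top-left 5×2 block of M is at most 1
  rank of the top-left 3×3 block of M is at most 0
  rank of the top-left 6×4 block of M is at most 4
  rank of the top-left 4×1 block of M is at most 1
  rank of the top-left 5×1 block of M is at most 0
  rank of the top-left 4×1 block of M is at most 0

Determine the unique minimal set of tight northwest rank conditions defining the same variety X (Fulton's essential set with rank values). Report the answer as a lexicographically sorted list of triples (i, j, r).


Recovering R(i,j) via the rank-extension bound from the 25 conditions:

  row 1: 0, 0, 0, 0, 0, 0, 1
  row 2: 0, 0, 0, 0, 0, 1, 2
  row 3: 0, 0, 0, 1, 1, 2, 3
  row 4: 0, 1, 1, 2, 2, 3, 4
  row 5: 0, 1, 1, 2, 3, 4, 5
  row 6: 1, 2, 2, 3, 4, 5, 6
  row 7: 1, 2, 3, 4, 5, 6, 7

giving w = (7, 6, 4, 2, 5, 1, 3) via Δ²R.

Rothe diagram D(w) (17 cells), 5 SE-corners (essential conditions):

[(1, 6, 0), (2, 5, 0), (3, 3, 0), (5, 1, 0), (5, 3, 1)]


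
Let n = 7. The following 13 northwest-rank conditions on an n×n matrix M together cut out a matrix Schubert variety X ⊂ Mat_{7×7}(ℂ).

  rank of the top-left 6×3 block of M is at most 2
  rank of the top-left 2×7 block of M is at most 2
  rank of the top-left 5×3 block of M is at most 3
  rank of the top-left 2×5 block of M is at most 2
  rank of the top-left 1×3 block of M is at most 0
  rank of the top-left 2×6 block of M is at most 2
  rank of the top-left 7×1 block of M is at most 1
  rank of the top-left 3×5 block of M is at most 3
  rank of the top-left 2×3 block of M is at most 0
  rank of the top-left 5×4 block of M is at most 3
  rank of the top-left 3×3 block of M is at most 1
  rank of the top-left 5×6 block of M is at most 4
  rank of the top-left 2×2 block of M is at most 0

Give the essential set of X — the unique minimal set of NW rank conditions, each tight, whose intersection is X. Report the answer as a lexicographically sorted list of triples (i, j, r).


Rank table r_w(7×7) implied by the 13 constraints:

  0  0  0  1  1  1  1
  0  0  0  1  2  2  2
  1  1  1  2  3  3  3
  1  2  2  3  4  4  4
  1  2  2  3  4  4  5
  1  2  2  3  4  5  6
  1  2  3  4  5  6  7

hence w(1..7) = (4, 5, 1, 2, 7, 6, 3).

D(w) has 9 cells with 3 SE-corners; essential set:

[(2, 3, 0), (5, 6, 4), (6, 3, 2)]


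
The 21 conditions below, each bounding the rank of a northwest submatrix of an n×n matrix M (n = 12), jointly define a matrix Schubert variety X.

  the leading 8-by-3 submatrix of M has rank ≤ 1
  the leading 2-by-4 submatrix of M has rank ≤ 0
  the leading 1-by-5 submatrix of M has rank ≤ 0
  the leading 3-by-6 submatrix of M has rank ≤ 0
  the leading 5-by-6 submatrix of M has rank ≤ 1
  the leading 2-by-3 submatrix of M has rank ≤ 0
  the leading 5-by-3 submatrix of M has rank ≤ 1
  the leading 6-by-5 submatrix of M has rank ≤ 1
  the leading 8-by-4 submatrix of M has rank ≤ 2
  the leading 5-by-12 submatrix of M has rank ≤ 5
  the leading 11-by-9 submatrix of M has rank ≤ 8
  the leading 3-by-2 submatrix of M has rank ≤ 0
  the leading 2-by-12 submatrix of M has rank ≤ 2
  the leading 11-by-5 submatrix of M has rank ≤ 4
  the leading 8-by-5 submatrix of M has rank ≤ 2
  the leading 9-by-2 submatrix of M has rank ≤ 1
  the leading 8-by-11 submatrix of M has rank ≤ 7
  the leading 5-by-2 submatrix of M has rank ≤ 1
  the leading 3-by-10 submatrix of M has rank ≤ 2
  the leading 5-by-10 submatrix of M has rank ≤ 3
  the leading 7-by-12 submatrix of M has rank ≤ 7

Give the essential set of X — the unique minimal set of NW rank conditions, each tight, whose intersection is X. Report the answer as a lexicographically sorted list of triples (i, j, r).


The tightest implied rank at each (i,j), from the 21 conditions:

  row 1: 0  0  0  0  0  0  1  1  1  1  1  1
  row 2: 0  0  0  0  0  0  1  2  2  2  2  2
  row 3: 0  0  0  0  0  0  1  2  2  2  3  3
  row 4: 1  1  1  1  1  1  2  3  3  3  4  4
  row 5: 1  1  1  1  1  1  2  3  3  3  4  5
  row 6: 1  1  1  1  1  2  3  4  4  4  5  6
  row 7: 1  1  1  2  2  3  4  5  5  5  6  7
  row 8: 1  1  1  2  2  3  4  5  6  6  7  8
  row 9: 1  1  2  3  3  4  5  6  7  7  8  9
  row 10: 1  2  3  4  4  5  6  7  8  8  9  10
  row 11: 1  2  3  4  4  5  6  7  8  9  10  11
  row 12: 1  2  3  4  5  6  7  8  9  10  11  12

so w = (7, 8, 11, 1, 12, 6, 4, 9, 3, 2, 10, 5).

9 SE-corners of the 38-cell Rothe diagram give Ess(w):

[(3, 6, 0), (3, 10, 2), (5, 6, 1), (5, 10, 3), (6, 5, 1), (8, 3, 1), (8, 5, 2), (9, 2, 1), (11, 5, 4)]


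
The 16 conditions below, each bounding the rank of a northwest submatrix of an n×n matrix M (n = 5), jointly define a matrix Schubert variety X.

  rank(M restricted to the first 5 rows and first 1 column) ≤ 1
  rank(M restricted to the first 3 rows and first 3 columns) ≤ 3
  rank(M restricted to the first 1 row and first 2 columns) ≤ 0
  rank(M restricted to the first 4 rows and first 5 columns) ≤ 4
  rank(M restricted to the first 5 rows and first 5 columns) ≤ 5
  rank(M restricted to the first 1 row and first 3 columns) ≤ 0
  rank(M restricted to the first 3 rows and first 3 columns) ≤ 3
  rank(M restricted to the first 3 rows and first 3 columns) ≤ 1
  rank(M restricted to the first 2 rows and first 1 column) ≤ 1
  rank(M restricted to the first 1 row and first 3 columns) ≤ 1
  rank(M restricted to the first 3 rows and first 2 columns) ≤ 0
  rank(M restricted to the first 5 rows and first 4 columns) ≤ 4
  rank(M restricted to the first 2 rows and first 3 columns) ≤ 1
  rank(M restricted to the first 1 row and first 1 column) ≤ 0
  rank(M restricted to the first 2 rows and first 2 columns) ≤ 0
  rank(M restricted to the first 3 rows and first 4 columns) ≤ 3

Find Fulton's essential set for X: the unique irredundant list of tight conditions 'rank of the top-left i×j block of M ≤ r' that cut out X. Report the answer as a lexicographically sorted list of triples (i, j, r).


Reconstructing r_w from the 16 given conditions:

  R[1]: 0 | 0 | 0 | 1 | 1
  R[2]: 0 | 0 | 1 | 2 | 2
  R[3]: 0 | 0 | 1 | 2 | 3
  R[4]: 1 | 1 | 2 | 3 | 4
  R[5]: 1 | 2 | 3 | 4 | 5

giving w = (4, 3, 5, 1, 2) via Δ²R.

Rothe diagram D(w) (7 cells), 2 SE-corners (essential conditions):

[(1, 3, 0), (3, 2, 0)]
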